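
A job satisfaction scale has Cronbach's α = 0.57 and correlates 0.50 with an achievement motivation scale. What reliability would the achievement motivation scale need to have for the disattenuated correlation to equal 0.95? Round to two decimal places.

0.49

r_true = r_obs / √(r_xx · r_yy) ⇒ 0.95 = 0.50 / √(0.57 · r_yy).
√(0.57 · r_yy) = 0.50 / 0.95 = 0.5263; 0.57 · r_yy = 0.2770; r_yy = 0.2770 / 0.57 ≈ 0.49.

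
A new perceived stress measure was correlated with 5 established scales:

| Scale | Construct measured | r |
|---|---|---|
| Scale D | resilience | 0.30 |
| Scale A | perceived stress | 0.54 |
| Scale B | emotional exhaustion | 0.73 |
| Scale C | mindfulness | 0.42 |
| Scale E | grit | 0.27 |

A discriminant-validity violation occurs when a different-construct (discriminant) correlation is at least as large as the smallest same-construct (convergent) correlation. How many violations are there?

Convergent (same construct = perceived stress): Scale A.
Smallest convergent = 0.54. Discriminant values: 0.30, 0.73, 0.42, 0.27; count ≥ 0.54 → 1.

1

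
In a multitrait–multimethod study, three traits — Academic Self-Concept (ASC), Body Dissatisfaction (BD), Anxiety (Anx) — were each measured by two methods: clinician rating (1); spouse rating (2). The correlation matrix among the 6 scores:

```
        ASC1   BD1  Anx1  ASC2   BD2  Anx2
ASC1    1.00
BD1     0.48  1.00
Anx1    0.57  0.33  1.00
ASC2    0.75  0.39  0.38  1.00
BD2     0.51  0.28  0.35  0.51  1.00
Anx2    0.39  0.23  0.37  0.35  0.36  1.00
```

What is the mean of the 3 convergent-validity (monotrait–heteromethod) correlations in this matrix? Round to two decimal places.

0.47

Convergent values: 0.75, 0.28, 0.37; mean = 1.40/3 = 0.47.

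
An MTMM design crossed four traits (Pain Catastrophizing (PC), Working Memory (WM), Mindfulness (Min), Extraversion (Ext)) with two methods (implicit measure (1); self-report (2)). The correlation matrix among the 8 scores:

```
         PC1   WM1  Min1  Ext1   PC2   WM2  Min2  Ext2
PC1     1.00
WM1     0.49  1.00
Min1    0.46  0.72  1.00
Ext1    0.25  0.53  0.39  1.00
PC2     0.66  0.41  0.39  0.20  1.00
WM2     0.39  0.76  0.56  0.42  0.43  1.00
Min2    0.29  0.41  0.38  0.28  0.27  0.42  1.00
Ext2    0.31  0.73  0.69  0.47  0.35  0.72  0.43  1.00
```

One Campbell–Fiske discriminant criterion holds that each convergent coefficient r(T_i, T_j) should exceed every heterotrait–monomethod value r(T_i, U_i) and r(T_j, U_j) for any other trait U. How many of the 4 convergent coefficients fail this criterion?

Checking each validity diagonal entry against its comparison values:
PC (methods 1·2): 0.66 vs {0.49, 0.43, 0.46, 0.27, 0.25, 0.35} → pass.
WM (methods 1·2): 0.76 vs {0.49, 0.43, 0.72, 0.42, 0.53, 0.72} → pass.
Min (methods 1·2): 0.38 vs {0.46, 0.27, 0.72, 0.42, 0.39, 0.43} → fail.
Ext (methods 1·2): 0.47 vs {0.25, 0.35, 0.53, 0.72, 0.39, 0.43} → fail.
2 of 4 fail.

2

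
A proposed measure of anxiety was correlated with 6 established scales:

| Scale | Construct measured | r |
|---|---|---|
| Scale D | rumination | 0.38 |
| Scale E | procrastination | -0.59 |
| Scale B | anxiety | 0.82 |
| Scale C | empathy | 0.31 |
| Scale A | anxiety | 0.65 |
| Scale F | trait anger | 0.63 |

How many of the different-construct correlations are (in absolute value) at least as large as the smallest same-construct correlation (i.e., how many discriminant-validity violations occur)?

Convergent (same construct = anxiety): Scale B, Scale A.
Smallest convergent = 0.65. Discriminant |r|: 0.38, 0.59, 0.31, 0.63; count ≥ 0.65 → 0.

0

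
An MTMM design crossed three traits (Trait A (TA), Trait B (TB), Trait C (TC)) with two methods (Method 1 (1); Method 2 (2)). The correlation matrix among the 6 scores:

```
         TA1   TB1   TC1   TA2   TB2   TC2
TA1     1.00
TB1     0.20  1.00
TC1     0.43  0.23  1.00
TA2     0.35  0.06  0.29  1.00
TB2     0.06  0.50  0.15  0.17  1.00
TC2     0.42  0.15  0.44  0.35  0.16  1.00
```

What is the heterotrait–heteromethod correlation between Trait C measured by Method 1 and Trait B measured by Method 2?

Different traits and methods: r(TC1, TB2) = 0.15.

0.15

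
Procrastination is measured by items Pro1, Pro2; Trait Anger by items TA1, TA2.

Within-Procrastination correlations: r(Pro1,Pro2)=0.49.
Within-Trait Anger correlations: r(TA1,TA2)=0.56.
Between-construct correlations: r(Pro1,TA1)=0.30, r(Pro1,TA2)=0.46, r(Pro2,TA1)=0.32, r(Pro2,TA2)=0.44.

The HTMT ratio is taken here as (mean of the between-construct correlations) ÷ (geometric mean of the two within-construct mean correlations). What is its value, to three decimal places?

Mean between = 1.52/4 = 0.3800.
Mean within-Pro = 0.49/1 = 0.4900; mean within-TA = 0.56/1 = 0.5600.
Geometric mean = √(0.4900 × 0.5600) = 0.5238.
HTMT = 0.3800 / 0.5238 = 0.725.

0.725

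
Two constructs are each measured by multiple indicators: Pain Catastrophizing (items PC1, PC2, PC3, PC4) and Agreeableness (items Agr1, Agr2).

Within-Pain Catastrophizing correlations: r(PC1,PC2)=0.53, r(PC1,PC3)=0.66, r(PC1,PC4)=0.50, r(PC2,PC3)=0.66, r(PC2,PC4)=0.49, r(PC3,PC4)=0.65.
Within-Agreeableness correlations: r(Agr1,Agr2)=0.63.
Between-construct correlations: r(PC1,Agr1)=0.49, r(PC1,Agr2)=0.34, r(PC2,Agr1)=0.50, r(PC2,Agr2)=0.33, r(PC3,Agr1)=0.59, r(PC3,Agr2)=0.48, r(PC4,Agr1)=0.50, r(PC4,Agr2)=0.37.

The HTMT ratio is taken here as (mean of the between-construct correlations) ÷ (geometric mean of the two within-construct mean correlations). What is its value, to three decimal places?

0.743

Mean between = 3.60/8 = 0.4500.
Mean within-PC = 3.49/6 = 0.5817; mean within-Agr = 0.63/1 = 0.6300.
Geometric mean = √(0.5817 × 0.6300) = 0.6054.
HTMT = 0.4500 / 0.6054 = 0.743.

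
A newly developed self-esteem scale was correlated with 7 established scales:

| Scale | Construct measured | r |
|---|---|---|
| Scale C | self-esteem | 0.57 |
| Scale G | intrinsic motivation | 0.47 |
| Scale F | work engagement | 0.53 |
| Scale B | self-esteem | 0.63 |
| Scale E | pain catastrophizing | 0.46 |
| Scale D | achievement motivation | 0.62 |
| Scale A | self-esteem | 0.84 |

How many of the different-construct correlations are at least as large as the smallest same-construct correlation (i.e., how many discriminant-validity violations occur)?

Convergent (same construct = self-esteem): Scale C, Scale B, Scale A.
Smallest convergent = 0.57. Discriminant values: 0.47, 0.53, 0.46, 0.62; count ≥ 0.57 → 1.

1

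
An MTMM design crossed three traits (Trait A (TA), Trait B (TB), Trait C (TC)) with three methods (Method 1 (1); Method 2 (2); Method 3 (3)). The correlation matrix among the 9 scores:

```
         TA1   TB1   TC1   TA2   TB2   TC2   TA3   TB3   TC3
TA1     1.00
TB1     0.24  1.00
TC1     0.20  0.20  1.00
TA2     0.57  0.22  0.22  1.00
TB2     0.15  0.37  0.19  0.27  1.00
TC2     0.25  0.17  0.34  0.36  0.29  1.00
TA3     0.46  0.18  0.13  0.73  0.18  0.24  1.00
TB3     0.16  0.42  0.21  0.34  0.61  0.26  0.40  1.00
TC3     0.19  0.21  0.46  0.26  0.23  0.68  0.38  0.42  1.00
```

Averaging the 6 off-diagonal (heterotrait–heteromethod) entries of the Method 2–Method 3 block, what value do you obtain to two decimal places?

0.25

HTHM values (method 2 × method 3): 0.34, 0.26, 0.18, 0.23, 0.24, 0.26; mean = 1.51/6 = 0.25.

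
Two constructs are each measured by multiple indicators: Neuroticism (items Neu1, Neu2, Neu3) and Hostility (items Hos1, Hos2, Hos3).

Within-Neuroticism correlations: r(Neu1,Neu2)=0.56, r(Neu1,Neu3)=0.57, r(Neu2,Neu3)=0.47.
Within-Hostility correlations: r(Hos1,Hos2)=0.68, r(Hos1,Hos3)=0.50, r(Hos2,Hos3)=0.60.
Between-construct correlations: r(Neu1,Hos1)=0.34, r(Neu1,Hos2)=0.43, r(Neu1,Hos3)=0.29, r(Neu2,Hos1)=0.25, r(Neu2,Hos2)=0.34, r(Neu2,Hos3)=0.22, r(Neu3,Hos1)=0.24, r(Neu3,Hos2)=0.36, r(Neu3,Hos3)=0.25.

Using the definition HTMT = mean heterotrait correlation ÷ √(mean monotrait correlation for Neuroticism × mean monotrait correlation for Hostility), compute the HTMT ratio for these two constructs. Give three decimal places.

Mean heterotrait r = 2.72/9 = 0.3022.
Mean within-Neu = 1.60/3 = 0.5333; mean within-Hos = 1.78/3 = 0.5933.
Geometric mean = √(0.5333 × 0.5933) = 0.5625.
HTMT = 0.3022 / 0.5625 = 0.537.

0.537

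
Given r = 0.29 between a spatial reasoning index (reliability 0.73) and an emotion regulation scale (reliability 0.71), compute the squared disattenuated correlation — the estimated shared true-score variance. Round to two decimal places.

0.16

Disattenuated r = 0.29 / √(0.73 × 0.71) = 0.29 / 0.7199 = 0.4028.
Shared true-score variance = 0.4028² = 0.1622 ≈ 0.16.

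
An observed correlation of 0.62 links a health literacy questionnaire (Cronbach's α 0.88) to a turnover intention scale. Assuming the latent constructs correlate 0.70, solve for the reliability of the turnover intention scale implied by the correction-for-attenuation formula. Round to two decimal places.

r_true = r_obs / √(r_xx · r_yy) ⇒ 0.70 = 0.62 / √(0.88 · r_yy).
√(0.88 · r_yy) = 0.62 / 0.70 = 0.8857; 0.88 · r_yy = 0.7845; r_yy = 0.7845 / 0.88 ≈ 0.89.

0.89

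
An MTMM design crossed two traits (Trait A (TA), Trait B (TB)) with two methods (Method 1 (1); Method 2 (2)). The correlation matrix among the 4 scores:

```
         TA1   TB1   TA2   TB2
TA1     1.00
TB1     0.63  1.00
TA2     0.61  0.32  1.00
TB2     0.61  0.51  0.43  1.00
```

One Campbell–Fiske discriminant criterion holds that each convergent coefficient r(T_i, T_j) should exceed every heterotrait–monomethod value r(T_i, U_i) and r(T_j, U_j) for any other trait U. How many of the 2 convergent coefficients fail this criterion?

2

Each convergent coefficient versus the relevant comparison correlations:
TA (methods 1·2): 0.61 vs {0.63, 0.43} → fail.
TB (methods 1·2): 0.51 vs {0.63, 0.43} → fail.
2 of 2 fail.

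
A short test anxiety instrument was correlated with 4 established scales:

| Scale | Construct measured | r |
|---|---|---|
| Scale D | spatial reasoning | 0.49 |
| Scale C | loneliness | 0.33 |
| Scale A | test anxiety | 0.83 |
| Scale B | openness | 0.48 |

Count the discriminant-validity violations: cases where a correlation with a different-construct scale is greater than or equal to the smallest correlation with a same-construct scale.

0

Convergent (same construct = test anxiety): Scale A.
Smallest convergent = 0.83. Discriminant values: 0.49, 0.33, 0.48; count ≥ 0.83 → 0.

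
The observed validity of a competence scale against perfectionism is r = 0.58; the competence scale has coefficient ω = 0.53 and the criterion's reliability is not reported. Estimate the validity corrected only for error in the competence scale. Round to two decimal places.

0.80

Single correction: r_c = r_obs / √r_xx = 0.58 / √0.53 = 0.58 / 0.7280 ≈ 0.80.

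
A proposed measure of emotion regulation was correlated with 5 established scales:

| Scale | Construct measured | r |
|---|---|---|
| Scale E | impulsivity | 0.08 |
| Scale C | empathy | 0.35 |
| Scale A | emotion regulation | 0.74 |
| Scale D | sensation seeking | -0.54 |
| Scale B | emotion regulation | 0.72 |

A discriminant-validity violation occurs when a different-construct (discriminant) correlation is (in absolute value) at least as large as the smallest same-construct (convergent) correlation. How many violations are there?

0

Convergent (same construct = emotion regulation): Scale A, Scale B.
Smallest convergent = 0.72. Discriminant |r|: 0.08, 0.35, 0.54; count ≥ 0.72 → 0.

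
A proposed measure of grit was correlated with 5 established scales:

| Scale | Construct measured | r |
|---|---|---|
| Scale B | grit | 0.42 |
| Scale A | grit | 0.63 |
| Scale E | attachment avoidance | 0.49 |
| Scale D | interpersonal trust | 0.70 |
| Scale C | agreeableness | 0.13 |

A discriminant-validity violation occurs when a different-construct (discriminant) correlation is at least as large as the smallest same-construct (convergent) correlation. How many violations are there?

Convergent (same construct = grit): Scale B, Scale A.
Smallest convergent = 0.42. Discriminant values: 0.49, 0.70, 0.13; count ≥ 0.42 → 2.

2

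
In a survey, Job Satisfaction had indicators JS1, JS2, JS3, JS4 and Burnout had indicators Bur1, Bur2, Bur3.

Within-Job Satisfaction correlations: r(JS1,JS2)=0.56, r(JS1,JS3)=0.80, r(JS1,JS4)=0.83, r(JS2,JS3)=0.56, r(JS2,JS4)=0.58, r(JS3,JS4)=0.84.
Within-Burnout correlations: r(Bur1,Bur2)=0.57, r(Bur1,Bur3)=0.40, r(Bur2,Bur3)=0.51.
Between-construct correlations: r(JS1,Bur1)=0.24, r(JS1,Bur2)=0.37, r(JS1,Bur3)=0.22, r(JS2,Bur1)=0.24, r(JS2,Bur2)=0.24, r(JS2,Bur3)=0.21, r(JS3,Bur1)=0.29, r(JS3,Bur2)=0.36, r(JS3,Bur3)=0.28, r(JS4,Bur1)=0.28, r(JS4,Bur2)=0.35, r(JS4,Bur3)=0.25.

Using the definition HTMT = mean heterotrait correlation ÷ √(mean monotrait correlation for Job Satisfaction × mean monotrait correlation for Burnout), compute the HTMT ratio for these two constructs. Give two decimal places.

Mean heterotrait r = 3.33/12 = 0.2775.
Mean within-JS = 4.17/6 = 0.6950; mean within-Bur = 1.48/3 = 0.4933.
Geometric mean = √(0.6950 × 0.4933) = 0.5855.
HTMT = 0.2775 / 0.5855 = 0.47.

0.47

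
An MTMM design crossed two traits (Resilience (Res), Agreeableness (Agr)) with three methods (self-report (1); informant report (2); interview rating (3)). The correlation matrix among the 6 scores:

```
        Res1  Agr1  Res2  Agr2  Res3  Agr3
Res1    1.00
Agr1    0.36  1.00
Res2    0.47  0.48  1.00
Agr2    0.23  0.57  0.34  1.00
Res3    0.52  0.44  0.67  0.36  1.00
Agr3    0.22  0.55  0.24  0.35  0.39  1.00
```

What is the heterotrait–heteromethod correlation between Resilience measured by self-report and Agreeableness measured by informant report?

Different traits and methods: r(Res1, Agr2) = 0.23.

0.23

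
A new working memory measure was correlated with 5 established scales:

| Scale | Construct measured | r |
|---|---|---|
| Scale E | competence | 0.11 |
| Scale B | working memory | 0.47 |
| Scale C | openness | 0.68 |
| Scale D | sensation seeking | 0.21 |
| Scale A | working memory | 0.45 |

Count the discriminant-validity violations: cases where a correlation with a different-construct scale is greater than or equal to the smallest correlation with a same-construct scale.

1

Convergent (same construct = working memory): Scale B, Scale A.
Smallest convergent = 0.45. Discriminant values: 0.11, 0.68, 0.21; count ≥ 0.45 → 1.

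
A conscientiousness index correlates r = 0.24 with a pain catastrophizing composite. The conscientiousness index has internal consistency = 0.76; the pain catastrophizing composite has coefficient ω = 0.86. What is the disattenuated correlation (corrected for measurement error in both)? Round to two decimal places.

0.30

r_true = r_obs / √(r_xx · r_yy) = 0.24 / √(0.76 × 0.86) = 0.24 / √0.6536 = 0.24 / 0.8085 ≈ 0.30.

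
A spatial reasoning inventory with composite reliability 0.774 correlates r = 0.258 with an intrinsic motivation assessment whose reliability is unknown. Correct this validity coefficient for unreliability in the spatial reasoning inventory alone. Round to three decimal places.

Single correction: r_c = r_obs / √r_xx = 0.258 / √0.774 = 0.258 / 0.8798 ≈ 0.293.

0.293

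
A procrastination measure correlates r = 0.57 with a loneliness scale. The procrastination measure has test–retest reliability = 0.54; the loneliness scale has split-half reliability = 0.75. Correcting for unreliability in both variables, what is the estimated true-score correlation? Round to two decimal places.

r_true = r_obs / √(r_xx · r_yy) = 0.57 / √(0.54 × 0.75) = 0.57 / √0.4050 = 0.57 / 0.6364 ≈ 0.90.

0.90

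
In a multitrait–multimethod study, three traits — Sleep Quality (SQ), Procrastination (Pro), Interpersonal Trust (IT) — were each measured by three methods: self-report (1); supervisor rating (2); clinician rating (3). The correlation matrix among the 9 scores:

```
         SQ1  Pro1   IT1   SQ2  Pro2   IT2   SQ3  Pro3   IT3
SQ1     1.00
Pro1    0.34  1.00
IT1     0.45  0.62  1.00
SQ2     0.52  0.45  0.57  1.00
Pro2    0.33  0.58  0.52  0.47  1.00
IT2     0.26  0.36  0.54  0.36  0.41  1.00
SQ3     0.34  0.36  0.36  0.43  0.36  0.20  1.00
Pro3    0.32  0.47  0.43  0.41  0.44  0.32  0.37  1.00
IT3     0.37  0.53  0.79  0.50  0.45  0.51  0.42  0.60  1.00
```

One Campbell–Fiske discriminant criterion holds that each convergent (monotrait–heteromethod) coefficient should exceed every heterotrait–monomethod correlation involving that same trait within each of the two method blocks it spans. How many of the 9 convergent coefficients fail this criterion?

7

Checking each validity diagonal entry against its comparison values:
SQ (methods 1·2): 0.52 vs {0.34, 0.47, 0.45, 0.36} → pass.
SQ (methods 1·3): 0.34 vs {0.34, 0.37, 0.45, 0.42} → fail.
SQ (methods 2·3): 0.43 vs {0.47, 0.37, 0.36, 0.42} → fail.
Pro (methods 1·2): 0.58 vs {0.34, 0.47, 0.62, 0.41} → fail.
Pro (methods 1·3): 0.47 vs {0.34, 0.37, 0.62, 0.60} → fail.
Pro (methods 2·3): 0.44 vs {0.47, 0.37, 0.41, 0.60} → fail.
IT (methods 1·2): 0.54 vs {0.45, 0.36, 0.62, 0.41} → fail.
IT (methods 1·3): 0.79 vs {0.45, 0.42, 0.62, 0.60} → pass.
IT (methods 2·3): 0.51 vs {0.36, 0.42, 0.41, 0.60} → fail.
7 of 9 fail.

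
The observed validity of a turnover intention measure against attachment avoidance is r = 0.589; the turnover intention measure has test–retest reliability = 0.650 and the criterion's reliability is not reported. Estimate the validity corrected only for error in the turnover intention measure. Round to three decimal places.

Single correction: r_c = r_obs / √r_xx = 0.589 / √0.650 = 0.589 / 0.8062 ≈ 0.731.

0.731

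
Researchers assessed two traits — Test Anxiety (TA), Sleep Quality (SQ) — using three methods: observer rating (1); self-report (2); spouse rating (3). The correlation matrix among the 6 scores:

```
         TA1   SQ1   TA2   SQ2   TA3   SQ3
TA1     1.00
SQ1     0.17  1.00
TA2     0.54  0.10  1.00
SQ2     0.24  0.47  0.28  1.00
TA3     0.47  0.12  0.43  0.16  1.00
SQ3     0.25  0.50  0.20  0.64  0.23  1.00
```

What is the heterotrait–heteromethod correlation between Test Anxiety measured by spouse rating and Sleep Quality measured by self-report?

0.16

Different traits and methods: r(TA3, SQ2) = 0.16.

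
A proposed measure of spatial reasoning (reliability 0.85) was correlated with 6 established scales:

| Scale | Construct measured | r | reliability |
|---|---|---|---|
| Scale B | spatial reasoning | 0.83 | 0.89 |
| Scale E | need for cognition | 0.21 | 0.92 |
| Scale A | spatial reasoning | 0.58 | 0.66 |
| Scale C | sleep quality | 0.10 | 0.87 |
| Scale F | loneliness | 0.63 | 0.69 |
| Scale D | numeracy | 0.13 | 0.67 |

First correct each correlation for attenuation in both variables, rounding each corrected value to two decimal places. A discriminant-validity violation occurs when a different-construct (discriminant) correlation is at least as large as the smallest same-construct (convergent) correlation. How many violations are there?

1

Disattenuated r (r / √(r_scale · r_new)):
  Scale B (conv): 0.83 / √(0.89·0.85) = 0.95
  Scale E (disc): 0.21 / √(0.92·0.85) = 0.24
  Scale A (conv): 0.58 / √(0.66·0.85) = 0.77
  Scale C (disc): 0.10 / √(0.87·0.85) = 0.12
  Scale F (disc): 0.63 / √(0.69·0.85) = 0.82
  Scale D (disc): 0.13 / √(0.67·0.85) = 0.17
Smallest convergent = 0.77. Discriminant values: 0.24, 0.12, 0.82, 0.17; count ≥ 0.77 → 1.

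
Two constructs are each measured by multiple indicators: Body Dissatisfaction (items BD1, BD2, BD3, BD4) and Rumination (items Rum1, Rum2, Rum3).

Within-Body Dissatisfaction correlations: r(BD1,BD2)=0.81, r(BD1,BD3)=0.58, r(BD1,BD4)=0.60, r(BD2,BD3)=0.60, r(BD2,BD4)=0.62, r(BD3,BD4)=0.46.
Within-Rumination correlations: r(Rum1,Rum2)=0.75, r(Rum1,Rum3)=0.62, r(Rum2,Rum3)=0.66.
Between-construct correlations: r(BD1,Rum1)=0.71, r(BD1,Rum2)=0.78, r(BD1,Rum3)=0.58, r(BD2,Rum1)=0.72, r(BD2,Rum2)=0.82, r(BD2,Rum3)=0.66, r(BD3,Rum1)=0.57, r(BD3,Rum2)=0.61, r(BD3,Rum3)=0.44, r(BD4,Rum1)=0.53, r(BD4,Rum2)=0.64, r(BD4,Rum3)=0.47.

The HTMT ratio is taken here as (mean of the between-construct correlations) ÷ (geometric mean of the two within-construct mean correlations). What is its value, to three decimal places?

0.975

Mean heterotrait r = 7.53/12 = 0.6275.
Mean within-BD = 3.67/6 = 0.6117; mean within-Rum = 2.03/3 = 0.6767.
Geometric mean = √(0.6117 × 0.6767) = 0.6434.
HTMT = 0.6275 / 0.6434 = 0.975.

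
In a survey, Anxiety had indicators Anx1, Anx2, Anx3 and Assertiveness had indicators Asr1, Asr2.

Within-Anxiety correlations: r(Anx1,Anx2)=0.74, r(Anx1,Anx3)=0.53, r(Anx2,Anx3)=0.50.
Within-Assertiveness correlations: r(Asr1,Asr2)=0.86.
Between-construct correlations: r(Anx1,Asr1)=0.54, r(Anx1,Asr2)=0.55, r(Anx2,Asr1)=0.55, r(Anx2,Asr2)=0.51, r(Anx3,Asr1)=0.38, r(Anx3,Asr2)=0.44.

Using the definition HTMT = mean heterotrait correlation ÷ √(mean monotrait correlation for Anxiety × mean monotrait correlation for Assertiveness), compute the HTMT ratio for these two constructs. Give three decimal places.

0.695

Mean between = 2.97/6 = 0.4950.
Mean within-Anx = 1.77/3 = 0.5900; mean within-Asr = 0.86/1 = 0.8600.
Geometric mean = √(0.5900 × 0.8600) = 0.7123.
HTMT = 0.4950 / 0.7123 = 0.695.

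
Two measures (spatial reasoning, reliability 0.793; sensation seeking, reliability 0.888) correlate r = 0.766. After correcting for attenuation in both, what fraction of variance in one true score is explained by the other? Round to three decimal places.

0.833

Disattenuated r = 0.766 / √(0.793 × 0.888) = 0.766 / 0.8392 = 0.9128.
Shared true-score variance = 0.9128² = 0.8332 ≈ 0.833.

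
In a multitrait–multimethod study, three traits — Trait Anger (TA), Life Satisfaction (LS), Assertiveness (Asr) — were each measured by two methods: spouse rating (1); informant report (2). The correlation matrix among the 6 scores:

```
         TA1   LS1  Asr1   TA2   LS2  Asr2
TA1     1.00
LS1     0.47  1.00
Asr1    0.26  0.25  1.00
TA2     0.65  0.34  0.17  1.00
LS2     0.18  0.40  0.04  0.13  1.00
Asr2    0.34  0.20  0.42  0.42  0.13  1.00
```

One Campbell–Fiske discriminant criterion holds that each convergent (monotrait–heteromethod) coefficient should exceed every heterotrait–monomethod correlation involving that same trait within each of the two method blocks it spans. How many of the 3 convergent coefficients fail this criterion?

2

Each convergent coefficient versus the relevant comparison correlations:
TA (methods 1·2): 0.65 vs {0.47, 0.13, 0.26, 0.42} → pass.
LS (methods 1·2): 0.40 vs {0.47, 0.13, 0.25, 0.13} → fail.
Asr (methods 1·2): 0.42 vs {0.26, 0.42, 0.25, 0.13} → fail.
2 of 3 fail.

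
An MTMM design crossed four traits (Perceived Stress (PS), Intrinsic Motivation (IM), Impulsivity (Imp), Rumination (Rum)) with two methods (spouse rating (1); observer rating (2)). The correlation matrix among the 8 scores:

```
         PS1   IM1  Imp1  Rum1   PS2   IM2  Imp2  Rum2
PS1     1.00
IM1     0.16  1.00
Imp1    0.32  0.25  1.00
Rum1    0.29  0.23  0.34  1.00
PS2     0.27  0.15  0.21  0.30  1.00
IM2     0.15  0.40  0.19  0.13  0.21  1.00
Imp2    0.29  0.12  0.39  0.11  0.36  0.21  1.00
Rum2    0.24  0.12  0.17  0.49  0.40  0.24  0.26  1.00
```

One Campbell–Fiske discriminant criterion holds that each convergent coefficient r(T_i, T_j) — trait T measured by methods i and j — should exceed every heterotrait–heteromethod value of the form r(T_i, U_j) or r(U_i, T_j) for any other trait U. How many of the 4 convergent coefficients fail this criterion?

Checking each validity diagonal entry against its comparison values:
PS (methods 1·2): 0.27 vs {0.15, 0.15, 0.29, 0.21, 0.24, 0.30} → fail.
IM (methods 1·2): 0.40 vs {0.15, 0.15, 0.12, 0.19, 0.12, 0.13} → pass.
Imp (methods 1·2): 0.39 vs {0.21, 0.29, 0.19, 0.12, 0.17, 0.11} → pass.
Rum (methods 1·2): 0.49 vs {0.30, 0.24, 0.13, 0.12, 0.11, 0.17} → pass.
1 of 4 fail.

1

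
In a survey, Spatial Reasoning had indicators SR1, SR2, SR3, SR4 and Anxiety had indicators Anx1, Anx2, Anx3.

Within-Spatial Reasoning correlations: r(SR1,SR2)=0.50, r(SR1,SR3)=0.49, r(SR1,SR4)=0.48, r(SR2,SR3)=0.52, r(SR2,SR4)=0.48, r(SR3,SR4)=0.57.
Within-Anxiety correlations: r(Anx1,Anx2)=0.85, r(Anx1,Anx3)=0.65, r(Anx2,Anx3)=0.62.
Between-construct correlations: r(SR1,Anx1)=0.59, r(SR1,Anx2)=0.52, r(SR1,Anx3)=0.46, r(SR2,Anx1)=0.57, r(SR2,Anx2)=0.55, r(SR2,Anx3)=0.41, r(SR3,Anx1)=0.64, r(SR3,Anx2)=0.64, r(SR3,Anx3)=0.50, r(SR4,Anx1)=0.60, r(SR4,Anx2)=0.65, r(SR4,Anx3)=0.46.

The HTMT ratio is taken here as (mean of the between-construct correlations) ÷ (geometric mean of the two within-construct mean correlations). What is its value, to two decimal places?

Mean between = 6.59/12 = 0.5492.
Mean within-SR = 3.04/6 = 0.5067; mean within-Anx = 2.12/3 = 0.7067.
Geometric mean = √(0.5067 × 0.7067) = 0.5984.
HTMT = 0.5492 / 0.5984 = 0.92.

0.92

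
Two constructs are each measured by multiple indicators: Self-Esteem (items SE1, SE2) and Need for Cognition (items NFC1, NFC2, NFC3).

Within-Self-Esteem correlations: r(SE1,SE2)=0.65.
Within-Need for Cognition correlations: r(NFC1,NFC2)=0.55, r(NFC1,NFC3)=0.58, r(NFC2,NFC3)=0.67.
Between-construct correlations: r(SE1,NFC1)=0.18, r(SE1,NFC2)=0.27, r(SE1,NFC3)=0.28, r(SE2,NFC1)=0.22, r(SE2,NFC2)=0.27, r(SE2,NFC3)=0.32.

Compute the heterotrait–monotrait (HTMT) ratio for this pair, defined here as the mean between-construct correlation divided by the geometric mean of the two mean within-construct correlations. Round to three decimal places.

Between-construct mean = 1.54/6 = 0.2567.
Mean within-SE = 0.65/1 = 0.6500; mean within-NFC = 1.80/3 = 0.6000.
Geometric mean = √(0.6500 × 0.6000) = 0.6245.
HTMT = 0.2567 / 0.6245 = 0.411.

0.411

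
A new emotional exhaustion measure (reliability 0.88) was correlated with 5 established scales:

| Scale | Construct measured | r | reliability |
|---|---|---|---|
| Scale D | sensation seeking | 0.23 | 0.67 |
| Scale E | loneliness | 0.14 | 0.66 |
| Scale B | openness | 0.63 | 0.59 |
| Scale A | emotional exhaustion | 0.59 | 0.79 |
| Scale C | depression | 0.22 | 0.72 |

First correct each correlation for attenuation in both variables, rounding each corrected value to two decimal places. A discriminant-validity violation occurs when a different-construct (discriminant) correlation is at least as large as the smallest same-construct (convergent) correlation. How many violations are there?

Disattenuated r (r / √(r_scale · r_new)):
  Scale D (disc): 0.23 / √(0.67·0.88) = 0.30
  Scale E (disc): 0.14 / √(0.66·0.88) = 0.18
  Scale B (disc): 0.63 / √(0.59·0.88) = 0.87
  Scale A (conv): 0.59 / √(0.79·0.88) = 0.71
  Scale C (disc): 0.22 / √(0.72·0.88) = 0.28
Smallest convergent = 0.71. Discriminant values: 0.30, 0.18, 0.87, 0.28; count ≥ 0.71 → 1.

1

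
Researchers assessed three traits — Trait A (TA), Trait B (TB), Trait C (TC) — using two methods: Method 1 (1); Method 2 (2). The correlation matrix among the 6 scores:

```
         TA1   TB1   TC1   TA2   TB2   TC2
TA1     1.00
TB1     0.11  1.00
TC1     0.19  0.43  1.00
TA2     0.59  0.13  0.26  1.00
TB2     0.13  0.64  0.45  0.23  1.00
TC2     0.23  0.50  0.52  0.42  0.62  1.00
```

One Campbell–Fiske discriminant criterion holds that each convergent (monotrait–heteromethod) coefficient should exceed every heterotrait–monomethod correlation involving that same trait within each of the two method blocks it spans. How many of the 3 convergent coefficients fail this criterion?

1

Checking each validity diagonal entry against its comparison values:
TA (methods 1·2): 0.59 vs {0.11, 0.23, 0.19, 0.42} → pass.
TB (methods 1·2): 0.64 vs {0.11, 0.23, 0.43, 0.62} → pass.
TC (methods 1·2): 0.52 vs {0.19, 0.42, 0.43, 0.62} → fail.
1 of 3 fail.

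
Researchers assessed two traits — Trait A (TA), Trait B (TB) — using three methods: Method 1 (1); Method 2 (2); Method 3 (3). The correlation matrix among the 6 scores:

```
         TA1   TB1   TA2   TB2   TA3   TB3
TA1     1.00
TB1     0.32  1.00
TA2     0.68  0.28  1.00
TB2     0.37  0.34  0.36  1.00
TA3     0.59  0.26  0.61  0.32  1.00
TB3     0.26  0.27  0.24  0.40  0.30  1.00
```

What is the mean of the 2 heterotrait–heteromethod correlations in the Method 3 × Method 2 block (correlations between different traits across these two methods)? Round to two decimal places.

HTHM values (method 3 × method 2): 0.32, 0.24; mean = 0.56/2 = 0.28.

0.28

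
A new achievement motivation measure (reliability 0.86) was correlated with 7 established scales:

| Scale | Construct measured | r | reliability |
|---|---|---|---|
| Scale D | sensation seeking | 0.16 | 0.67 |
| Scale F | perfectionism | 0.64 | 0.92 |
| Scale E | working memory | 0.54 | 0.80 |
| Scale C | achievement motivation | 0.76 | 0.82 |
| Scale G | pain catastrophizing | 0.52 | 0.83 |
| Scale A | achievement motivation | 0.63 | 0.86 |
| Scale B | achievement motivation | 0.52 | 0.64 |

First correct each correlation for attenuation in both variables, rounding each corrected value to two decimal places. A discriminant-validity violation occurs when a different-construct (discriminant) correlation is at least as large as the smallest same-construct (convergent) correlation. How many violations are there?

Disattenuated r (r / √(r_scale · r_new)):
  Scale D (disc): 0.16 / √(0.67·0.86) = 0.21
  Scale F (disc): 0.64 / √(0.92·0.86) = 0.72
  Scale E (disc): 0.54 / √(0.80·0.86) = 0.65
  Scale C (conv): 0.76 / √(0.82·0.86) = 0.91
  Scale G (disc): 0.52 / √(0.83·0.86) = 0.62
  Scale A (conv): 0.63 / √(0.86·0.86) = 0.73
  Scale B (conv): 0.52 / √(0.64·0.86) = 0.70
Smallest convergent = 0.70. Discriminant values: 0.21, 0.72, 0.65, 0.62; count ≥ 0.70 → 1.

1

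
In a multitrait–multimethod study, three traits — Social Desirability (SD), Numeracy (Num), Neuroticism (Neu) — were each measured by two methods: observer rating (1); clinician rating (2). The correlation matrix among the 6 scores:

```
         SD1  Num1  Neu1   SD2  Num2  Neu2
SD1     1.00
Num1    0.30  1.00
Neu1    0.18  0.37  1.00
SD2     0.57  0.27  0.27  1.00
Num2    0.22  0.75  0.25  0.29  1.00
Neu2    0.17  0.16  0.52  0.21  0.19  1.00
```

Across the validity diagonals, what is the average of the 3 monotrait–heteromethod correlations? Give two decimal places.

Convergent values: 0.57, 0.75, 0.52; mean = 1.84/3 = 0.61.

0.61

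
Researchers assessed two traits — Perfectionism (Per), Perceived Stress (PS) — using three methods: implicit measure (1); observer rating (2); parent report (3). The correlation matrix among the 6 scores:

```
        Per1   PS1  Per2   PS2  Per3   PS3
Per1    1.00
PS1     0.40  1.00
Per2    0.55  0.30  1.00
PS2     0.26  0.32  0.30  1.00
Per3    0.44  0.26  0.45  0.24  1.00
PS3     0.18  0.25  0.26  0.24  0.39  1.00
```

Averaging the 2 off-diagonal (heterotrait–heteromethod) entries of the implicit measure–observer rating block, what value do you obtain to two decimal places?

HTHM values (method 1 × method 2): 0.26, 0.30; mean = 0.56/2 = 0.28.

0.28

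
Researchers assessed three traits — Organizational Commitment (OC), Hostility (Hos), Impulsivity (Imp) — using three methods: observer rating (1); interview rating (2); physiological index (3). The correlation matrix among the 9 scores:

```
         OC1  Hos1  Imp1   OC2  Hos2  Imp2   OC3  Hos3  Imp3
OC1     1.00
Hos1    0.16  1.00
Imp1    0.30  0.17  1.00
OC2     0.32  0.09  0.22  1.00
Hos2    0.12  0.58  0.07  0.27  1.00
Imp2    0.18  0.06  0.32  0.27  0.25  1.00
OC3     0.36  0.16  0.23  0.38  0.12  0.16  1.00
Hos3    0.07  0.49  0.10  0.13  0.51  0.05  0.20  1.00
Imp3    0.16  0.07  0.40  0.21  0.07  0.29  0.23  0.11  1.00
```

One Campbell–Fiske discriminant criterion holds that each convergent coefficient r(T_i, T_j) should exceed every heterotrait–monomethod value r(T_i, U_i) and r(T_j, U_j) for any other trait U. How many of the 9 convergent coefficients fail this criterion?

Convergent coefficients and their comparison sets:
OC (methods 1·2): 0.32 vs {0.16, 0.27, 0.30, 0.27} → pass.
OC (methods 1·3): 0.36 vs {0.16, 0.20, 0.30, 0.23} → pass.
OC (methods 2·3): 0.38 vs {0.27, 0.20, 0.27, 0.23} → pass.
Hos (methods 1·2): 0.58 vs {0.16, 0.27, 0.17, 0.25} → pass.
Hos (methods 1·3): 0.49 vs {0.16, 0.20, 0.17, 0.11} → pass.
Hos (methods 2·3): 0.51 vs {0.27, 0.20, 0.25, 0.11} → pass.
Imp (methods 1·2): 0.32 vs {0.30, 0.27, 0.17, 0.25} → pass.
Imp (methods 1·3): 0.40 vs {0.30, 0.23, 0.17, 0.11} → pass.
Imp (methods 2·3): 0.29 vs {0.27, 0.23, 0.25, 0.11} → pass.
0 of 9 fail.

0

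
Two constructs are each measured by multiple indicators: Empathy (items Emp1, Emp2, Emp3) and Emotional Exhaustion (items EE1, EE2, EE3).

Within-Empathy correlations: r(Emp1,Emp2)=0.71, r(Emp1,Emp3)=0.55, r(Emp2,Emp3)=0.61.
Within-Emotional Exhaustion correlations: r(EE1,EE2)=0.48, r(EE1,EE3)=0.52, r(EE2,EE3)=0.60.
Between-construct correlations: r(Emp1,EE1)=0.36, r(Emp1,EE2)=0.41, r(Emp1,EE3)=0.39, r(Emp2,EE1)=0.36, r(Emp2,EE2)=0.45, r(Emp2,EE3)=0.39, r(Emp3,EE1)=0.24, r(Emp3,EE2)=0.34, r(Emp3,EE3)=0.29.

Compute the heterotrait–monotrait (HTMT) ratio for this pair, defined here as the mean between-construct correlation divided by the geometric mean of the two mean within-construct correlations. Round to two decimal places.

0.62

Mean between = 3.23/9 = 0.3589.
Mean within-Emp = 1.87/3 = 0.6233; mean within-EE = 1.60/3 = 0.5333.
Geometric mean = √(0.6233 × 0.5333) = 0.5765.
HTMT = 0.3589 / 0.5765 = 0.62.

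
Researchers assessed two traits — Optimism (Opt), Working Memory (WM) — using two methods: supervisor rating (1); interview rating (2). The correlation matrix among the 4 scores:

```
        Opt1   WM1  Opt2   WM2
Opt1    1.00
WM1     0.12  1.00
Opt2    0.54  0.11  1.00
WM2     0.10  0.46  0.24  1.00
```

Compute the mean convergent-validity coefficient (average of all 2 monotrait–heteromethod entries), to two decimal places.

0.50

Convergent values: 0.54, 0.46; mean = 1.00/2 = 0.50.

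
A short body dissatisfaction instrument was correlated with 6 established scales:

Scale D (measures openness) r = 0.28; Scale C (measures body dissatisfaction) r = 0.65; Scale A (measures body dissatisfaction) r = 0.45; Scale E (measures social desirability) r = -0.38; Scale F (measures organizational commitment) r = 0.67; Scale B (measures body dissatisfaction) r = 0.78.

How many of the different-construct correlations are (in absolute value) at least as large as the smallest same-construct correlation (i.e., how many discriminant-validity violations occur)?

1

Convergent (same construct = body dissatisfaction): Scale C, Scale A, Scale B.
Smallest convergent = 0.45. Discriminant |r|: 0.28, 0.38, 0.67; count ≥ 0.45 → 1.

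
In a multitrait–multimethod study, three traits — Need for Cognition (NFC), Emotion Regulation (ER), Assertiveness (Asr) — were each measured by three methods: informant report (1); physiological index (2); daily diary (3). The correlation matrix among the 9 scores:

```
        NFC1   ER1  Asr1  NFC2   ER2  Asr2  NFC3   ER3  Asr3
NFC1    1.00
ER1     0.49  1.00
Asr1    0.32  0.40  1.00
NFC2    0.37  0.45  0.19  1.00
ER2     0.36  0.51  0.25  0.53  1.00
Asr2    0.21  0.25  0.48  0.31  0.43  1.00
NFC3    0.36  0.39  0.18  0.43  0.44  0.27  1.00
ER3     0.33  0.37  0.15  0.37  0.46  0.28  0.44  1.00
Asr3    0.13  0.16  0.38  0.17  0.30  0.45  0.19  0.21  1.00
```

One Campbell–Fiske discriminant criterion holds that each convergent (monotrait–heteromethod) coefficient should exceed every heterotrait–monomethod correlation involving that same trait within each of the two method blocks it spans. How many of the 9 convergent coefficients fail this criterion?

7

Convergent coefficients and their comparison sets:
NFC (methods 1·2): 0.37 vs {0.49, 0.53, 0.32, 0.31} → fail.
NFC (methods 1·3): 0.36 vs {0.49, 0.44, 0.32, 0.19} → fail.
NFC (methods 2·3): 0.43 vs {0.53, 0.44, 0.31, 0.19} → fail.
ER (methods 1·2): 0.51 vs {0.49, 0.53, 0.40, 0.43} → fail.
ER (methods 1·3): 0.37 vs {0.49, 0.44, 0.40, 0.21} → fail.
ER (methods 2·3): 0.46 vs {0.53, 0.44, 0.43, 0.21} → fail.
Asr (methods 1·2): 0.48 vs {0.32, 0.31, 0.40, 0.43} → pass.
Asr (methods 1·3): 0.38 vs {0.32, 0.19, 0.40, 0.21} → fail.
Asr (methods 2·3): 0.45 vs {0.31, 0.19, 0.43, 0.21} → pass.
7 of 9 fail.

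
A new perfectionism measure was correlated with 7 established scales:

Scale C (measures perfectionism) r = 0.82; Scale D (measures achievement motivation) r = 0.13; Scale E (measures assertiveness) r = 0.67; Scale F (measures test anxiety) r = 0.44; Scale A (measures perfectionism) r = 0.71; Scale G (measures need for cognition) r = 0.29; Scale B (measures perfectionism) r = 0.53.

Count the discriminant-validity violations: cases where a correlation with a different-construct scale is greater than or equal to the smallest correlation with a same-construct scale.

1

Convergent (same construct = perfectionism): Scale C, Scale A, Scale B.
Smallest convergent = 0.53. Discriminant values: 0.13, 0.67, 0.44, 0.29; count ≥ 0.53 → 1.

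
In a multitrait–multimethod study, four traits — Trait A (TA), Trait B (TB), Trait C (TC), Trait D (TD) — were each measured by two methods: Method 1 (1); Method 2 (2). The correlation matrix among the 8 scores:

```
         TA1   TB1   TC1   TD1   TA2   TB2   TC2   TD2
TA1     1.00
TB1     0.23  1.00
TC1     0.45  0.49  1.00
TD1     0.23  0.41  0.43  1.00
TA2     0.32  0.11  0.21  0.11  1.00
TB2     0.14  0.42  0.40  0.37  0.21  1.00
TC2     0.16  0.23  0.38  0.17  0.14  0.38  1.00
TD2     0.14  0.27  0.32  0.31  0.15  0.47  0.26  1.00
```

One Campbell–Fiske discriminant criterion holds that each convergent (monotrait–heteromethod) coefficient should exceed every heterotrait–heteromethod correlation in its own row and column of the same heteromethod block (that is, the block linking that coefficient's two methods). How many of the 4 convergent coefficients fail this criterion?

Convergent coefficients and their comparison sets:
TA (methods 1·2): 0.32 vs {0.14, 0.11, 0.16, 0.21, 0.14, 0.11} → pass.
TB (methods 1·2): 0.42 vs {0.11, 0.14, 0.23, 0.40, 0.27, 0.37} → pass.
TC (methods 1·2): 0.38 vs {0.21, 0.16, 0.40, 0.23, 0.32, 0.17} → fail.
TD (methods 1·2): 0.31 vs {0.11, 0.14, 0.37, 0.27, 0.17, 0.32} → fail.
2 of 4 fail.

2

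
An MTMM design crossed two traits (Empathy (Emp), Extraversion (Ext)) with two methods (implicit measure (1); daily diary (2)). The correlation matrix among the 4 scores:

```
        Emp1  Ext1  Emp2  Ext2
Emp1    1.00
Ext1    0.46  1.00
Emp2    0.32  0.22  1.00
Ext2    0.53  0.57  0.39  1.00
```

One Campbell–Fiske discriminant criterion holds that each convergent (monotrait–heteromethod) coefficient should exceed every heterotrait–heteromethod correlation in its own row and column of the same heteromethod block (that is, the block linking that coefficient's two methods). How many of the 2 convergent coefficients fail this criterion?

1

Convergent coefficients and their comparison sets:
Emp (methods 1·2): 0.32 vs {0.53, 0.22} → fail.
Ext (methods 1·2): 0.57 vs {0.22, 0.53} → pass.
1 of 2 fail.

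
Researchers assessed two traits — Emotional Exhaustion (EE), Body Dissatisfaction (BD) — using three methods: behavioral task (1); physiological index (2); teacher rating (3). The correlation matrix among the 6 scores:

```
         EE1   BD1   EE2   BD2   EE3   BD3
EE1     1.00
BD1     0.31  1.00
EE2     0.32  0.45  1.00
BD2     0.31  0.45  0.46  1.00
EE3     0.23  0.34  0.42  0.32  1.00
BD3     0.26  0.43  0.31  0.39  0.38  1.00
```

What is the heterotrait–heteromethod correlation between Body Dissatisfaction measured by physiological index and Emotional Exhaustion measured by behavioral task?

Different traits and methods: r(BD2, EE1) = 0.31.

0.31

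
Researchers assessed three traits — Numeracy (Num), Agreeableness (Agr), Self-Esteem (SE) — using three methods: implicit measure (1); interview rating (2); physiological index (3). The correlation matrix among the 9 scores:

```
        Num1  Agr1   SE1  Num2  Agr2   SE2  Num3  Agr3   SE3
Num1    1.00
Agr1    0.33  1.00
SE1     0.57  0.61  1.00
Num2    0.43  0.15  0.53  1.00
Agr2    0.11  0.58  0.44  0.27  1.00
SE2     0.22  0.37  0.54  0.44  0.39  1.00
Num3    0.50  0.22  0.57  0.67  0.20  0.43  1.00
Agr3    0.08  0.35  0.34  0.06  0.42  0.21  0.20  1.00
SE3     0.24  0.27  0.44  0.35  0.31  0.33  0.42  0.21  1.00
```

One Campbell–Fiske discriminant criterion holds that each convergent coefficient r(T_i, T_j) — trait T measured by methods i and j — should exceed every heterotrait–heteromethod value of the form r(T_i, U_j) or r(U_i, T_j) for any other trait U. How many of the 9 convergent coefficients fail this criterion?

4

Checking each validity diagonal entry against its comparison values:
Num (methods 1·2): 0.43 vs {0.11, 0.15, 0.22, 0.53} → fail.
Num (methods 1·3): 0.50 vs {0.08, 0.22, 0.24, 0.57} → fail.
Num (methods 2·3): 0.67 vs {0.06, 0.20, 0.35, 0.43} → pass.
Agr (methods 1·2): 0.58 vs {0.15, 0.11, 0.37, 0.44} → pass.
Agr (methods 1·3): 0.35 vs {0.22, 0.08, 0.27, 0.34} → pass.
Agr (methods 2·3): 0.42 vs {0.20, 0.06, 0.31, 0.21} → pass.
SE (methods 1·2): 0.54 vs {0.53, 0.22, 0.44, 0.37} → pass.
SE (methods 1·3): 0.44 vs {0.57, 0.24, 0.34, 0.27} → fail.
SE (methods 2·3): 0.33 vs {0.43, 0.35, 0.21, 0.31} → fail.
4 of 9 fail.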